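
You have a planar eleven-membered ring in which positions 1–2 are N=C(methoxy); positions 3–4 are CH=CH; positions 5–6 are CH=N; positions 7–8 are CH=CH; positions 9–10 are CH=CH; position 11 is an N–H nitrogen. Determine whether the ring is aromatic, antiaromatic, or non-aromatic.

Antiaromatic

Every ring atom contributes a p orbital perpendicular to the ring (each doubly-bonded ring atom is sp² with one p-orbital electron; the doubly-bonded nitrogens are pyridine-type — their lone pairs lie in the ring plane, leaving one electron in the p orbital; the pyrrole-type nitrogen donates its lone pair from the p orbital), so the π system is cyclic and fully conjugated.
Adding the contributions, 5 × 2 = 10 from the double-bond units + 2 from the NH atom = 12.
A 4n π count (12, n = 3) in a planar conjugated ring means antiaromatic.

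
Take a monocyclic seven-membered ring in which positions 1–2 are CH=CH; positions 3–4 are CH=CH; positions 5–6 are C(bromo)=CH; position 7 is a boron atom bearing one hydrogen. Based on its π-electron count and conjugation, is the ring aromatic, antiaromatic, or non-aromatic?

Check conjugation: each doubly-bonded ring atom is sp² with one p-orbital electron; the boron has an empty p orbital — every position has a p orbital, so the cyclic π system is continuous.
Tallying contributions gives 3 × 2 = 6 from the double-bond units + 0 from the BH atom = 6.
With 6 π electrons (n = 1), the Hückel 4n+2 condition holds.

Aromatic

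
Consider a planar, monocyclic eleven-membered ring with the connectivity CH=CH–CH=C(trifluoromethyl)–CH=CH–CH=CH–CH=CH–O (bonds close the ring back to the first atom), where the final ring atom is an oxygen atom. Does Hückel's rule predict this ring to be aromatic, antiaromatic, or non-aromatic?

Antiaromatic

All ring atoms are sp² and supply a p orbital to the ring (every atom in a ring double bond is sp² and brings one electron to the p orbital; the oxygen donates one lone pair from its p orbital); the conjugation is uninterrupted.
Adding the contributions, 5 × 2 = 10 from the double-bond units + 2 from the O atom = 12.
With 12 = 4·3 π electrons, Hückel's rule classifies the planar ring as antiaromatic.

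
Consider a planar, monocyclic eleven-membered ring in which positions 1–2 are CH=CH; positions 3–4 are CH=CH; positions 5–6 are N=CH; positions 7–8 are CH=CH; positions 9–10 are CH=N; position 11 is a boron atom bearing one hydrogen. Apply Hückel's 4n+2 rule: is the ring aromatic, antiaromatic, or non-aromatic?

Aromatic

Check conjugation: every atom in a ring double bond is sp² and brings one electron to the p orbital; each =N– nitrogen is pyridine-type (lone pair in the sp² plane, one electron in the p orbital); the boron has an empty p orbital — every position has a p orbital, so the cyclic π system is continuous.
Adding the contributions, 5 × 2 = 10 from the double-bond units + 0 from the BH atom = 10.
10 = 4(2) + 2, which satisfies Hückel's 4n+2 rule.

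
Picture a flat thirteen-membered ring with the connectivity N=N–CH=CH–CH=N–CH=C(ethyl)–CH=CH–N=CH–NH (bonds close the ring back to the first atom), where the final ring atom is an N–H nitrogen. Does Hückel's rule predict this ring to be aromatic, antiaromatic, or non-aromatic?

Aromatic

Check conjugation: the double-bond atoms are sp², each contributing one p electron; each =N– nitrogen is pyridine-type (lone pair in the sp² plane, one electron in the p orbital); the pyrrole-type nitrogen donates its lone pair from the p orbital — every position has a p orbital, so the cyclic π system is continuous.
π-electron count: 6 × 2 = 12 from the double-bond units + 2 from the NH atom = 14.
With 14 π electrons (n = 3), the Hückel 4n+2 condition holds.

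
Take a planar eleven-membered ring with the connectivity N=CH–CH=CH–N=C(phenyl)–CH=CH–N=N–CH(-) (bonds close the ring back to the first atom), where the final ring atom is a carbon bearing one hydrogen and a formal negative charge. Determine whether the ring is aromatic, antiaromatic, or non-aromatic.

The p orbitals form a continuous loop: every atom in a ring double bond is sp² and brings one electron to the p orbital; the doubly-bonded nitrogens are pyridine-type — their lone pairs lie in the ring plane, leaving one electron in the p orbital; the carbanion's lone pair occupies the p orbital. The ring is fully conjugated.
Counting π electrons: 5 × 2 = 10 from the double-bond units + 2 from the CH(-) atom = 12.
12 = 4(3); a planar, fully conjugated 4n system is antiaromatic.

Antiaromatic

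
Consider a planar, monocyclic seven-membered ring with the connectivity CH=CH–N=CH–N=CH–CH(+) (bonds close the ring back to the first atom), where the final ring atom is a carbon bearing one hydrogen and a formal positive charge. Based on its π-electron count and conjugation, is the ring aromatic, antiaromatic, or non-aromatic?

Aromatic

Check conjugation: each doubly-bonded ring atom is sp² with one p-orbital electron; each sp² =N– keeps its lone pair in-plane and puts one electron into the π system; the carbocation has an empty p orbital — every position has a p orbital, so the cyclic π system is continuous.
π-electron count: 3 × 2 = 6 from the double-bond units + 0 from the CH(+) atom = 6.
That gives a 4n+2 count (6, n = 1).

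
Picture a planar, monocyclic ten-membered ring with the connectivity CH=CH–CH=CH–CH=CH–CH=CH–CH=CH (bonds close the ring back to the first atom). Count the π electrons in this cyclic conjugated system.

All ring atoms are sp² and supply a p orbital to the ring (every atom in a ring double bond is sp² and brings one electron to the p orbital); the conjugation is uninterrupted.
π-electron count: 5 × 2 = 10 from the 5 double-bond units.

10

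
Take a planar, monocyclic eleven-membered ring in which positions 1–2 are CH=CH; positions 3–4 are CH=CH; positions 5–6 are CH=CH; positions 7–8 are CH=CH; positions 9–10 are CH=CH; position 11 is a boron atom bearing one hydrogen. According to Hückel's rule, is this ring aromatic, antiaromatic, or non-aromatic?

Aromatic

Every ring atom contributes a p orbital perpendicular to the ring (each doubly-bonded ring atom is sp² with one p-orbital electron; the boron has an empty p orbital), so the π system is cyclic and fully conjugated.
Adding the contributions, 5 × 2 = 10 from the double-bond units + 0 from the BH atom = 10.
Since 10 = 4·2 + 2, the ring meets the 4n+2 criterion.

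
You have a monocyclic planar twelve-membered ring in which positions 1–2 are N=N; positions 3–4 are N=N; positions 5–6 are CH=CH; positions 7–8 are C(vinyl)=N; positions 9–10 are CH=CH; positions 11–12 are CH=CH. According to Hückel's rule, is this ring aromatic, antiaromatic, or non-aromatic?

Check conjugation: every atom in a ring double bond is sp² and brings one electron to the p orbital; each sp² =N– keeps its lone pair in-plane and puts one electron into the π system — every position has a p orbital, so the cyclic π system is continuous.
π-electron count: 6 × 2 = 12 from the 6 double-bond units.
12 is a 4n count (n = 3), so the planar conjugated ring is antiaromatic.

Antiaromatic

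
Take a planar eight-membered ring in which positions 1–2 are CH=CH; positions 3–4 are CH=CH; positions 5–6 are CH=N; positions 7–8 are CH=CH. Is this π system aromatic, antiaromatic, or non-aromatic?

All ring atoms are sp² and supply a p orbital to the ring (every atom in a ring double bond is sp² and brings one electron to the p orbital; the doubly-bonded nitrogens are pyridine-type — their lone pairs lie in the ring plane, leaving one electron in the p orbital); the conjugation is uninterrupted.
Adding the contributions, 4 × 2 = 8 from the 4 double-bond units.
With 8 = 4·2 π electrons, Hückel's rule classifies the planar ring as antiaromatic.

Antiaromatic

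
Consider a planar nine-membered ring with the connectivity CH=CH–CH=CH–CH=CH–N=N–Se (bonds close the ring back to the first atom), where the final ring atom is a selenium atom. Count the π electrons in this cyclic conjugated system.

10

Check conjugation: each doubly-bonded ring atom is sp² with one p-orbital electron; the doubly-bonded nitrogens are pyridine-type — their lone pairs lie in the ring plane, leaving one electron in the p orbital; the selenium donates one lone pair from its p orbital — every position has a p orbital, so the cyclic π system is continuous.
π-electron count: 4 × 2 = 8 from the double-bond units + 2 from the Se atom = 10.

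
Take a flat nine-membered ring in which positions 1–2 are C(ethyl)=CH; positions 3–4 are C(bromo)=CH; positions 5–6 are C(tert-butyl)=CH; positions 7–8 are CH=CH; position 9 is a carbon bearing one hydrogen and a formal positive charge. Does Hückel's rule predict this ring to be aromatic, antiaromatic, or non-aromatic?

Check conjugation: the double-bond atoms are sp², each contributing one p electron; the carbocation has an empty p orbital — every position has a p orbital, so the cyclic π system is continuous.
Counting π electrons: 4 × 2 = 8 from the double-bond units + 0 from the CH(+) atom = 8.
8 = 4(2); a planar, fully conjugated 4n system is antiaromatic.

Antiaromatic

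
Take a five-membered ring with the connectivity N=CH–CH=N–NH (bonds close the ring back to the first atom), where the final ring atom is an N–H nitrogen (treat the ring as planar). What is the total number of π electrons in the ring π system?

6

Check conjugation: the double-bond atoms are sp², each contributing one p electron; each sp² =N– keeps its lone pair in-plane and puts one electron into the π system; the pyrrole-type nitrogen donates its lone pair from the p orbital — every position has a p orbital, so the cyclic π system is continuous.
Counting π electrons: 2 × 2 = 4 from the double-bond units + 2 from the NH atom = 6.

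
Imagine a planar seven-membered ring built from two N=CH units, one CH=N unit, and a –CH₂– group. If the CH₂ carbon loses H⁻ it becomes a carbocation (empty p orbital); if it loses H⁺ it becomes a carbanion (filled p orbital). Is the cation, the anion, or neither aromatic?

The cation

In either ion the ring is fully conjugated: every atom, including the new sp² carbon, supplies a p orbital.
Cation: 3 × 2 + 0 = 6 π electrons → 4(1)+2, aromatic.
Anion: 3 × 2 + 2 = 8 π electrons → 4(2), antiaromatic.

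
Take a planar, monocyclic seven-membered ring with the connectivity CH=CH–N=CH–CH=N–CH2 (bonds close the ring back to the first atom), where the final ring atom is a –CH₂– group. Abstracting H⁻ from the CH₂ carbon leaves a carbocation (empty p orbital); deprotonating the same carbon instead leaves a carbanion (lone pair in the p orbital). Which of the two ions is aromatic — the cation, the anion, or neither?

Both ions have a continuous loop of p orbitals — each ring atom is sp².
Cation: 3 × 2 + 0 = 6 π electrons → 4(1)+2, aromatic.
Anion: 3 × 2 + 2 = 8 π electrons → 4(2), antiaromatic.

The cation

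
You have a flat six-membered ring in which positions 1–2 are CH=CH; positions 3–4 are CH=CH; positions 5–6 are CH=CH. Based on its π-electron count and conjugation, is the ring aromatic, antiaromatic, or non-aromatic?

The p orbitals form a continuous loop: each doubly-bonded ring atom is sp² with one p-orbital electron. The ring is fully conjugated.
Adding the contributions, 3 × 2 = 6 from the 3 double-bond units.
With 6 π electrons (n = 1), the Hückel 4n+2 condition holds.
This is benzene.

Aromatic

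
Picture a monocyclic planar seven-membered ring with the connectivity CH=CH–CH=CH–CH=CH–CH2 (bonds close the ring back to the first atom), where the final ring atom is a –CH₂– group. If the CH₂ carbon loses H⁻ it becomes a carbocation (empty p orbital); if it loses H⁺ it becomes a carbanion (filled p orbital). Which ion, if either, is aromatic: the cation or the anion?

Both ions have a continuous loop of p orbitals — each ring atom is sp².
Cation: 3 × 2 + 0 = 6 π electrons → 4(1)+2, aromatic.
Anion: 3 × 2 + 2 = 8 π electrons → 4(2), antiaromatic.

The cation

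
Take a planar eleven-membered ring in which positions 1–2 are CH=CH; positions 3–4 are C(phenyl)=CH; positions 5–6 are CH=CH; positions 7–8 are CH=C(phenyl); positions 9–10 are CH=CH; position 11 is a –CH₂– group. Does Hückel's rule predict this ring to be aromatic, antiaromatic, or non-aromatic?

The CH2 carbon is saturated: the tetrahedral CH₂ carbon is sp³ and has no p orbital in the ring π system. Conjugation is not continuous around the ring.
Hückel's rule only applies to fully conjugated rings, so this one is simply non-aromatic.

Non-aromatic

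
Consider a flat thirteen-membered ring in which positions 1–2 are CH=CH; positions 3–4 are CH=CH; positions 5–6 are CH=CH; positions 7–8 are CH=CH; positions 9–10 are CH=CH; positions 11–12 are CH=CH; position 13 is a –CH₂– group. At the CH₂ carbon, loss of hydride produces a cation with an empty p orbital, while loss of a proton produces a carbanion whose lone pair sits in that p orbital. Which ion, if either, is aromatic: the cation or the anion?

In both ions every ring atom is sp² and contributes a p orbital, so both rings are fully conjugated.
Cation: 6 × 2 + 0 = 12 π electrons → 4(3), antiaromatic.
Anion: 6 × 2 + 2 = 14 π electrons → 4(3)+2, aromatic.

The anion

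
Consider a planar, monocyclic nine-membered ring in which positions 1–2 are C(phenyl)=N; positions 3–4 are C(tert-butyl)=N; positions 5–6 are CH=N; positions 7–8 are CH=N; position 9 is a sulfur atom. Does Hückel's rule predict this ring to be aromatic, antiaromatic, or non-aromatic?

Aromatic

All ring atoms are sp² and supply a p orbital to the ring (every atom in a ring double bond is sp² and brings one electron to the p orbital; the doubly-bonded nitrogens are pyridine-type — their lone pairs lie in the ring plane, leaving one electron in the p orbital; the sulfur donates one lone pair from its p orbital); the conjugation is uninterrupted.
Adding the contributions, 4 × 2 = 8 from the double-bond units + 2 from the S atom = 10.
That gives a 4n+2 count (10, n = 2).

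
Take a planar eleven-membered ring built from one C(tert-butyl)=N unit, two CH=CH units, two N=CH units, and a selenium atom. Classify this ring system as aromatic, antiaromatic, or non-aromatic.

The p orbitals form a continuous loop: every atom in a ring double bond is sp² and brings one electron to the p orbital; each =N– nitrogen is pyridine-type (lone pair in the sp² plane, one electron in the p orbital); the selenium donates one lone pair from its p orbital. The ring is fully conjugated.
Tallying contributions gives 5 × 2 = 10 from the double-bond units + 2 from the Se atom = 12.
12 = 4(3); a planar, fully conjugated 4n system is antiaromatic.

Antiaromatic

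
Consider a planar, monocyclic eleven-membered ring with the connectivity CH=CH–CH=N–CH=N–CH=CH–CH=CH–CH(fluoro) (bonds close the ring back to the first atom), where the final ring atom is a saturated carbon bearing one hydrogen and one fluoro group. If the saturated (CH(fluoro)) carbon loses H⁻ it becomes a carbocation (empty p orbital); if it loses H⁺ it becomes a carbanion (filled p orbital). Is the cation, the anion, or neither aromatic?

Both ions have a continuous loop of p orbitals — each ring atom is sp².
Cation: 5 × 2 + 0 = 10 π electrons → 4(2)+2, aromatic.
Anion: 5 × 2 + 2 = 12 π electrons → 4(3), antiaromatic.

The cation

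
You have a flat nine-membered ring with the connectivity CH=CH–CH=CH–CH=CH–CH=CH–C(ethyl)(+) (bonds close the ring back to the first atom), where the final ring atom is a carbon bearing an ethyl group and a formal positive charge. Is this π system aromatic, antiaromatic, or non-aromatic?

Antiaromatic

The p orbitals form a continuous loop: each doubly-bonded ring atom is sp² with one p-orbital electron; the carbocation has an empty p orbital. The ring is fully conjugated.
Counting π electrons: 4 × 2 = 8 from the double-bond units + 0 from the C(ethyl)(+) atom = 8.
8 is a 4n count (n = 2), so the planar conjugated ring is antiaromatic.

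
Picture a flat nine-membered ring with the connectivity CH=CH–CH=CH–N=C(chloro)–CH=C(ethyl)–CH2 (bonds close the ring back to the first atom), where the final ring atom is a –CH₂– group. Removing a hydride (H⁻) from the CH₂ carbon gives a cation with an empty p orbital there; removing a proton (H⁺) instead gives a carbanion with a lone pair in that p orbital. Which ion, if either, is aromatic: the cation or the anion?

The anion

Both ions have a continuous loop of p orbitals — each ring atom is sp².
Cation: 4 × 2 + 0 = 8 π electrons → 4(2), antiaromatic.
Anion: 4 × 2 + 2 = 10 π electrons → 4(2)+2, aromatic.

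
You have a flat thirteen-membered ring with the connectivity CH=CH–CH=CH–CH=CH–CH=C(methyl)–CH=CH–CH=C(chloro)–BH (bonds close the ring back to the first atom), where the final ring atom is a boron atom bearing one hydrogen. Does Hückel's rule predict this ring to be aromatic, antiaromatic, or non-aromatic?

The p orbitals form a continuous loop: the double-bond atoms are sp², each contributing one p electron; the boron has an empty p orbital. The ring is fully conjugated.
Counting π electrons: 6 × 2 = 12 from the double-bond units + 0 from the BH atom = 12.
12 = 4(3); a planar, fully conjugated 4n system is antiaromatic.

Antiaromatic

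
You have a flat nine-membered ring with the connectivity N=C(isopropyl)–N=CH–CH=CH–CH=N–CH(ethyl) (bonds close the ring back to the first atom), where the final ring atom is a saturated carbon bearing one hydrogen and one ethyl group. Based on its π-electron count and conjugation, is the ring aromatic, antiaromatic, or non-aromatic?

Non-aromatic

Because that saturated carbon is sp³ and has no p orbital in the ring π system at the CH(ethyl) position, the π system cannot extend all the way around the ring.
Broken conjugation rules out both aromaticity and antiaromaticity.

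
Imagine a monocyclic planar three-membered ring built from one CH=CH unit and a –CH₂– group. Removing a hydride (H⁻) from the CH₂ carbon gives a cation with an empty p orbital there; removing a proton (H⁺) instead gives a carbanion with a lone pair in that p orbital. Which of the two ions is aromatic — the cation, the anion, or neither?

Once that carbon is sp², every ring atom has a p orbital and both ions are fully conjugated.
Cation: 1 × 2 + 0 = 2 π electrons → 4(0)+2, aromatic.
Anion: 1 × 2 + 2 = 4 π electrons → 4(1), antiaromatic.

The cation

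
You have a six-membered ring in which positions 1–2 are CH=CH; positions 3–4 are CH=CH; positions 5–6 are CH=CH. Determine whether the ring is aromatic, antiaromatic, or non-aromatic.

The p orbitals form a continuous loop: the double-bond atoms are sp², each contributing one p electron. The ring is fully conjugated.
Tallying contributions gives 3 × 2 = 6 from the 3 double-bond units.
Since 6 = 4·1 + 2, the ring meets the 4n+2 criterion.
This is benzene.

Aromatic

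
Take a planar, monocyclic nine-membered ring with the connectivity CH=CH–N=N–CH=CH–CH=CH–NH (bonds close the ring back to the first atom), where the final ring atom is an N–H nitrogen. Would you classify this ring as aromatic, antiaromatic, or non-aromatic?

Every ring atom contributes a p orbital perpendicular to the ring (every atom in a ring double bond is sp² and brings one electron to the p orbital; each =N– nitrogen is pyridine-type (lone pair in the sp² plane, one electron in the p orbital); the pyrrole-type nitrogen donates its lone pair from the p orbital), so the π system is cyclic and fully conjugated.
π-electron count: 4 × 2 = 8 from the double-bond units + 2 from the NH atom = 10.
That gives a 4n+2 count (10, n = 2).

Aromatic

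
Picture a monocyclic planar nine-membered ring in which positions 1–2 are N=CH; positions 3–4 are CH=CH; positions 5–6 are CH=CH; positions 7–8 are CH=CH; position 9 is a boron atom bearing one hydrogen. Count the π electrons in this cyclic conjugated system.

8

Check conjugation: each doubly-bonded ring atom is sp² with one p-orbital electron; each =N– nitrogen is pyridine-type (lone pair in the sp² plane, one electron in the p orbital); the boron has an empty p orbital — every position has a p orbital, so the cyclic π system is continuous.
Counting π electrons: 4 × 2 = 8 from the double-bond units + 0 from the BH atom = 8.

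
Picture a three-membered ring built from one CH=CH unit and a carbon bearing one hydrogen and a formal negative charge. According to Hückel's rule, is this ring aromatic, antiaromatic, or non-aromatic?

Antiaromatic

All ring atoms are sp² and supply a p orbital to the ring (every atom in a ring double bond is sp² and brings one electron to the p orbital; the carbanion's lone pair occupies the p orbital); the conjugation is uninterrupted.
π-electron count: 1 × 2 = 2 from the double-bond unit + 2 from the CH(-) atom = 4.
4 = 4(1); a planar, fully conjugated 4n system is antiaromatic.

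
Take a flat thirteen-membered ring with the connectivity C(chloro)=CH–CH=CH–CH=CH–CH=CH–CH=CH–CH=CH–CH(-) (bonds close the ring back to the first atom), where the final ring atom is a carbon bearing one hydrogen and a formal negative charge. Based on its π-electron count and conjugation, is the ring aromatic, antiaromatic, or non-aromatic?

All ring atoms are sp² and supply a p orbital to the ring (each doubly-bonded ring atom is sp² with one p-orbital electron; the carbanion's lone pair occupies the p orbital); the conjugation is uninterrupted.
π-electron count: 6 × 2 = 12 from the double-bond units + 2 from the CH(-) atom = 14.
14 = 4(3) + 2, which satisfies Hückel's 4n+2 rule.

Aromatic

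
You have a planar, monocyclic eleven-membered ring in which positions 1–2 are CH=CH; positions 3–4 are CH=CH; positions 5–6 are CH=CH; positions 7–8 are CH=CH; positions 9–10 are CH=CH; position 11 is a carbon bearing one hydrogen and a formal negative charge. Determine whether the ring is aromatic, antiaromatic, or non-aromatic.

Every ring atom contributes a p orbital perpendicular to the ring (each doubly-bonded ring atom is sp² with one p-orbital electron; the carbanion's lone pair occupies the p orbital), so the π system is cyclic and fully conjugated.
Tallying contributions gives 5 × 2 = 10 from the double-bond units + 2 from the CH(-) atom = 12.
12 is a 4n count (n = 3), so the planar conjugated ring is antiaromatic.

Antiaromatic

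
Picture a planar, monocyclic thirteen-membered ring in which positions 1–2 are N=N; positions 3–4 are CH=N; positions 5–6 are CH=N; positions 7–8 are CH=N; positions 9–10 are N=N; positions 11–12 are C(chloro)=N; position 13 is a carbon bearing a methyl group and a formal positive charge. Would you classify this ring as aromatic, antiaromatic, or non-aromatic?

Antiaromatic

Check conjugation: every atom in a ring double bond is sp² and brings one electron to the p orbital; each sp² =N– keeps its lone pair in-plane and puts one electron into the π system; the carbocation has an empty p orbital — every position has a p orbital, so the cyclic π system is continuous.
Tallying contributions gives 6 × 2 = 12 from the double-bond units + 0 from the C(methyl)(+) atom = 12.
A 4n π count (12, n = 3) in a planar conjugated ring means antiaromatic.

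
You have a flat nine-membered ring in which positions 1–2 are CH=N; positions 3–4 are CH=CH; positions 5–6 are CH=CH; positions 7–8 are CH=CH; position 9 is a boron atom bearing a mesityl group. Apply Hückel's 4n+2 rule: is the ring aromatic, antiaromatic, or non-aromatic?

Every ring atom contributes a p orbital perpendicular to the ring (each doubly-bonded ring atom is sp² with one p-orbital electron; each =N– nitrogen is pyridine-type (lone pair in the sp² plane, one electron in the p orbital); the boron has an empty p orbital), so the π system is cyclic and fully conjugated.
Counting π electrons: 4 × 2 = 8 from the double-bond units + 0 from the B(mesityl) atom = 8.
A 4n π count (8, n = 2) in a planar conjugated ring means antiaromatic.

Antiaromatic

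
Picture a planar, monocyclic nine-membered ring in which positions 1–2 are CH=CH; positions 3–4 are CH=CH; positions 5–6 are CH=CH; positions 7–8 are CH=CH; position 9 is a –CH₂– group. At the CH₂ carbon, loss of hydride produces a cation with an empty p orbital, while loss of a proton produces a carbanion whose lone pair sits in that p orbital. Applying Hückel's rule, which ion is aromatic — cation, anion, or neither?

The anion

Once that carbon is sp², every ring atom has a p orbital and both ions are fully conjugated.
Cation: 4 × 2 + 0 = 8 π electrons → 4(2), antiaromatic.
Anion: 4 × 2 + 2 = 10 π electrons → 4(2)+2, aromatic.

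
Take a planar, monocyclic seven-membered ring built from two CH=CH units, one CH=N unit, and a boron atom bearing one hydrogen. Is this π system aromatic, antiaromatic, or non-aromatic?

All ring atoms are sp² and supply a p orbital to the ring (each doubly-bonded ring atom is sp² with one p-orbital electron; each sp² =N– keeps its lone pair in-plane and puts one electron into the π system; the boron has an empty p orbital); the conjugation is uninterrupted.
Adding the contributions, 3 × 2 = 6 from the double-bond units + 0 from the BH atom = 6.
With 6 π electrons (n = 1), the Hückel 4n+2 condition holds.

Aromatic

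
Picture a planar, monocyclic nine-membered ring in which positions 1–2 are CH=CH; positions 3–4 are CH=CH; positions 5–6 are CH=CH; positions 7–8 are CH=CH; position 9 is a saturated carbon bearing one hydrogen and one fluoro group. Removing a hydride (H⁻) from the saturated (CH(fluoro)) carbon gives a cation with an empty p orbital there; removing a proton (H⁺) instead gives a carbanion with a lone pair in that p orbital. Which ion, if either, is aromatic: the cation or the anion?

Once that carbon is sp², every ring atom has a p orbital and both ions are fully conjugated.
Cation: 4 × 2 + 0 = 8 π electrons → 4(2), antiaromatic.
Anion: 4 × 2 + 2 = 10 π electrons → 4(2)+2, aromatic.

The anion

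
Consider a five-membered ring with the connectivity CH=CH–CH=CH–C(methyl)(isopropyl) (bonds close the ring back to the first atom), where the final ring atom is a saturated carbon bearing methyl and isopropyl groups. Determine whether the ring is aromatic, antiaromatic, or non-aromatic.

The C(methyl)(isopropyl) position has four σ bonds — that saturated carbon is sp³ and has no p orbital in the ring π system — so the cyclic conjugation is interrupted.
Without a continuous loop of overlapping p orbitals the Hückel electron count never comes into play.

Non-aromatic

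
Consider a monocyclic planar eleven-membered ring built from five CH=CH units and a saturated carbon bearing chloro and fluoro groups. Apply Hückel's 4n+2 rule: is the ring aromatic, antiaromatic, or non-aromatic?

The C(chloro)(fluoro) position has four σ bonds — that saturated carbon is sp³ and has no p orbital in the ring π system — so the cyclic conjugation is interrupted.
Hückel's rule only applies to fully conjugated rings, so this one is simply non-aromatic.

Non-aromatic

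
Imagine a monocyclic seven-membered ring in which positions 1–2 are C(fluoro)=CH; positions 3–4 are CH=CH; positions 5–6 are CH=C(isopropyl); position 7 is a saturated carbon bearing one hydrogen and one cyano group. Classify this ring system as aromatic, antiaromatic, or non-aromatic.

Non-aromatic

The CH(cyano) carbon is saturated: that saturated carbon is sp³ and has no p orbital in the ring π system. Conjugation is not continuous around the ring.
Broken conjugation rules out both aromaticity and antiaromaticity.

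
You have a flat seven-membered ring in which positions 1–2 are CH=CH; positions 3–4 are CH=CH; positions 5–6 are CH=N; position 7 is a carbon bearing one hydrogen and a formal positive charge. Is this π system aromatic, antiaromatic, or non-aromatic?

Aromatic

Check conjugation: the double-bond atoms are sp², each contributing one p electron; each sp² =N– keeps its lone pair in-plane and puts one electron into the π system; the carbocation has an empty p orbital — every position has a p orbital, so the cyclic π system is continuous.
π-electron count: 3 × 2 = 6 from the double-bond units + 0 from the CH(+) atom = 6.
That gives a 4n+2 count (6, n = 1).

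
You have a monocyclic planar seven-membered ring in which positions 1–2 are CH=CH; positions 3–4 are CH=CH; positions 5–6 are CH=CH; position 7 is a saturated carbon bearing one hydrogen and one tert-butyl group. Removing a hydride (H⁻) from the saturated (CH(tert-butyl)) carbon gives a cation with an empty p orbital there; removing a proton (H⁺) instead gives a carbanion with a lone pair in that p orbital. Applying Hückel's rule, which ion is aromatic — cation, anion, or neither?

In either ion the ring is fully conjugated: every atom, including the new sp² carbon, supplies a p orbital.
Cation: 3 × 2 + 0 = 6 π electrons → 4(1)+2, aromatic.
Anion: 3 × 2 + 2 = 8 π electrons → 4(2), antiaromatic.

The cation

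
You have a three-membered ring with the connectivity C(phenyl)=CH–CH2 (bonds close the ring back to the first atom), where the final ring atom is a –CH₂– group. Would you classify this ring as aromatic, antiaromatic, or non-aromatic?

At the CH2 position, the tetrahedral CH₂ carbon is sp³ and has no p orbital in the ring π system; the ring's p-orbital overlap is broken there.
Broken conjugation rules out both aromaticity and antiaromaticity.

Non-aromatic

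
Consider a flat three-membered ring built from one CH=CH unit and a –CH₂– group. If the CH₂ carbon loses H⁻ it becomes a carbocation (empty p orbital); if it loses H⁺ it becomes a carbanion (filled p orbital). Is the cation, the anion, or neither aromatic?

Both ions have a continuous loop of p orbitals — each ring atom is sp².
Cation: 1 × 2 + 0 = 2 π electrons → 4(0)+2, aromatic.
Anion: 1 × 2 + 2 = 4 π electrons → 4(1), antiaromatic.

The cation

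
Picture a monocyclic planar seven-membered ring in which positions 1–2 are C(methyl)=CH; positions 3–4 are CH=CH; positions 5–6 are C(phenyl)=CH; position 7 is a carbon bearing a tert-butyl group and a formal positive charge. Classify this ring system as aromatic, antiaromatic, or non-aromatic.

Aromatic

All ring atoms are sp² and supply a p orbital to the ring (each doubly-bonded ring atom is sp² with one p-orbital electron; the carbocation has an empty p orbital); the conjugation is uninterrupted.
π-electron count: 3 × 2 = 6 from the double-bond units + 0 from the C(tert-butyl)(+) atom = 6.
With 6 π electrons (n = 1), the Hückel 4n+2 condition holds.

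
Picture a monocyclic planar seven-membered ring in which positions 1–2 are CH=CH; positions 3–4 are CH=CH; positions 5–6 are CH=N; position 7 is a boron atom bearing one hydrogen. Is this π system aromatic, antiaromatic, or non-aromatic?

Aromatic

All ring atoms are sp² and supply a p orbital to the ring (every atom in a ring double bond is sp² and brings one electron to the p orbital; each sp² =N– keeps its lone pair in-plane and puts one electron into the π system; the boron has an empty p orbital); the conjugation is uninterrupted.
Adding the contributions, 3 × 2 = 6 from the double-bond units + 0 from the BH atom = 6.
With 6 π electrons (n = 1), the Hückel 4n+2 condition holds.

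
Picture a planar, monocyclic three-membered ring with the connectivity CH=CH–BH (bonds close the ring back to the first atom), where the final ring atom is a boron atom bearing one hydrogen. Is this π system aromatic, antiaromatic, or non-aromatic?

The p orbitals form a continuous loop: each doubly-bonded ring atom is sp² with one p-orbital electron; the boron has an empty p orbital. The ring is fully conjugated.
Adding the contributions, 1 × 2 = 2 from the double-bond unit + 0 from the BH atom = 2.
2 = 4(0) + 2, which satisfies Hückel's 4n+2 rule.

Aromatic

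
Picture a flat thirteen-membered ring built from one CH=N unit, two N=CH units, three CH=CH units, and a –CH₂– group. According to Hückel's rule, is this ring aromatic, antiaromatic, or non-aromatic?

The CH2 position has four σ bonds — the tetrahedral CH₂ carbon is sp³ and has no p orbital in the ring π system — so the cyclic conjugation is interrupted.
Hückel's rule only applies to fully conjugated rings, so this one is simply non-aromatic.

Non-aromatic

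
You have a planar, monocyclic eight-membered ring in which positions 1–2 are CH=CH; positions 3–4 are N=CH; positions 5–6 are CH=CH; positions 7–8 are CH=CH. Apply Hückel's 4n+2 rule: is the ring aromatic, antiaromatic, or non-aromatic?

Every ring atom contributes a p orbital perpendicular to the ring (the double-bond atoms are sp², each contributing one p electron; each sp² =N– keeps its lone pair in-plane and puts one electron into the π system), so the π system is cyclic and fully conjugated.
Tallying contributions gives 4 × 2 = 8 from the 4 double-bond units.
8 is a 4n count (n = 2), so the planar conjugated ring is antiaromatic.

Antiaromatic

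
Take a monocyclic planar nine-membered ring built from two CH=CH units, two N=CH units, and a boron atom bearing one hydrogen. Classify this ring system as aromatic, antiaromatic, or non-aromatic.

Antiaromatic

The p orbitals form a continuous loop: every atom in a ring double bond is sp² and brings one electron to the p orbital; the doubly-bonded nitrogens are pyridine-type — their lone pairs lie in the ring plane, leaving one electron in the p orbital; the boron has an empty p orbital. The ring is fully conjugated.
Counting π electrons: 4 × 2 = 8 from the double-bond units + 0 from the BH atom = 8.
8 = 4(2); a planar, fully conjugated 4n system is antiaromatic.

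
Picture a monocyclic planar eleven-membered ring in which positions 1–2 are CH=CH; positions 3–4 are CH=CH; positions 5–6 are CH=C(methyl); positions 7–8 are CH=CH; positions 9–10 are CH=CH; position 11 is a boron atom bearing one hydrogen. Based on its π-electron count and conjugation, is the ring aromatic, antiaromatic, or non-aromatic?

Aromatic

Every ring atom contributes a p orbital perpendicular to the ring (the double-bond atoms are sp², each contributing one p electron; the boron has an empty p orbital), so the π system is cyclic and fully conjugated.
π-electron count: 5 × 2 = 10 from the double-bond units + 0 from the BH atom = 10.
With 10 π electrons (n = 2), the Hückel 4n+2 condition holds.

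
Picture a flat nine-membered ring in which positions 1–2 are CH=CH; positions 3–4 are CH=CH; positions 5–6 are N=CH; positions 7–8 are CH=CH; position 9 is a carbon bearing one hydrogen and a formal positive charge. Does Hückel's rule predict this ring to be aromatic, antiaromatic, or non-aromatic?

Check conjugation: each doubly-bonded ring atom is sp² with one p-orbital electron; the doubly-bonded nitrogens are pyridine-type — their lone pairs lie in the ring plane, leaving one electron in the p orbital; the carbocation has an empty p orbital — every position has a p orbital, so the cyclic π system is continuous.
Tallying contributions gives 4 × 2 = 8 from the double-bond units + 0 from the CH(+) atom = 8.
With 8 = 4·2 π electrons, Hückel's rule classifies the planar ring as antiaromatic.

Antiaromatic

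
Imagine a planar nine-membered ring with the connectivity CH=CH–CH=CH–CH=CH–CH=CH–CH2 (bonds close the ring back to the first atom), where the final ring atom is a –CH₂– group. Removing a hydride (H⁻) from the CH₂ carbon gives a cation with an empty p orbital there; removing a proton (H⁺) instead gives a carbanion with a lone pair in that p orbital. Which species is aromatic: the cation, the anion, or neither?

The anion

In either ion the ring is fully conjugated: every atom, including the new sp² carbon, supplies a p orbital.
Cation: 4 × 2 + 0 = 8 π electrons → 4(2), antiaromatic.
Anion: 4 × 2 + 2 = 10 π electrons → 4(2)+2, aromatic.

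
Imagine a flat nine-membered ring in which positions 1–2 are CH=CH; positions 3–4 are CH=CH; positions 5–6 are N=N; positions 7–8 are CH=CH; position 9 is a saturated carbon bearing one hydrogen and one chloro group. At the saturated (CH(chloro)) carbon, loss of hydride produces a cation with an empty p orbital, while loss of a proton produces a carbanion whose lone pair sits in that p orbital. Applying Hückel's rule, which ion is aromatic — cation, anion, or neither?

Once that carbon is sp², every ring atom has a p orbital and both ions are fully conjugated.
Cation: 4 × 2 + 0 = 8 π electrons → 4(2), antiaromatic.
Anion: 4 × 2 + 2 = 10 π electrons → 4(2)+2, aromatic.

The anion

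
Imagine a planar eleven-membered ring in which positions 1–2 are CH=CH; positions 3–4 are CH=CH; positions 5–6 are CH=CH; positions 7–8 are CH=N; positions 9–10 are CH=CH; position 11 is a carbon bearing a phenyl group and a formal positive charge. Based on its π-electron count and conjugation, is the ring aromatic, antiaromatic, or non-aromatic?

Aromatic

The p orbitals form a continuous loop: every atom in a ring double bond is sp² and brings one electron to the p orbital; each =N– nitrogen is pyridine-type (lone pair in the sp² plane, one electron in the p orbital); the carbocation has an empty p orbital. The ring is fully conjugated.
Tallying contributions gives 5 × 2 = 10 from the double-bond units + 0 from the C(phenyl)(+) atom = 10.
With 10 π electrons (n = 2), the Hückel 4n+2 condition holds.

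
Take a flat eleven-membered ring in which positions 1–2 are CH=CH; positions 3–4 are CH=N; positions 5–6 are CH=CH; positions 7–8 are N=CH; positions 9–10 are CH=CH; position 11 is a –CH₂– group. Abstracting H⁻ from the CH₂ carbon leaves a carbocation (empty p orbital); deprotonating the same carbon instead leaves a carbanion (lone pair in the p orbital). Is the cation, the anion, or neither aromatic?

In both ions every ring atom is sp² and contributes a p orbital, so both rings are fully conjugated.
Cation: 5 × 2 + 0 = 10 π electrons → 4(2)+2, aromatic.
Anion: 5 × 2 + 2 = 12 π electrons → 4(3), antiaromatic.

The cation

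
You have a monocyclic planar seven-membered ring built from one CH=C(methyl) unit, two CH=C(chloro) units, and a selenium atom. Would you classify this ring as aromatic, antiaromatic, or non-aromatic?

Check conjugation: the double-bond atoms are sp², each contributing one p electron; the selenium donates one lone pair from its p orbital — every position has a p orbital, so the cyclic π system is continuous.
Adding the contributions, 3 × 2 = 6 from the double-bond units + 2 from the Se atom = 8.
With 8 = 4·2 π electrons, Hückel's rule classifies the planar ring as antiaromatic.

Antiaromatic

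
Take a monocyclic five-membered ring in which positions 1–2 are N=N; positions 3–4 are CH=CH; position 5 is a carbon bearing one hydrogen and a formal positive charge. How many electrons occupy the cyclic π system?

Every ring atom contributes a p orbital perpendicular to the ring (each doubly-bonded ring atom is sp² with one p-orbital electron; each =N– nitrogen is pyridine-type (lone pair in the sp² plane, one electron in the p orbital); the carbocation has an empty p orbital), so the π system is cyclic and fully conjugated.
Tallying contributions gives 2 × 2 = 4 from the double-bond units + 0 from the CH(+) atom = 4.

4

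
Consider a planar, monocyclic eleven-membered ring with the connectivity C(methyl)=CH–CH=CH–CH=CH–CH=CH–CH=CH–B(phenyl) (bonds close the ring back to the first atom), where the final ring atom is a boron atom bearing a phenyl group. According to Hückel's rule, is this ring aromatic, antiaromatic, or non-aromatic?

Aromatic

Check conjugation: each doubly-bonded ring atom is sp² with one p-orbital electron; the boron has an empty p orbital — every position has a p orbital, so the cyclic π system is continuous.
Tallying contributions gives 5 × 2 = 10 from the double-bond units + 0 from the B(phenyl) atom = 10.
That gives a 4n+2 count (10, n = 2).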